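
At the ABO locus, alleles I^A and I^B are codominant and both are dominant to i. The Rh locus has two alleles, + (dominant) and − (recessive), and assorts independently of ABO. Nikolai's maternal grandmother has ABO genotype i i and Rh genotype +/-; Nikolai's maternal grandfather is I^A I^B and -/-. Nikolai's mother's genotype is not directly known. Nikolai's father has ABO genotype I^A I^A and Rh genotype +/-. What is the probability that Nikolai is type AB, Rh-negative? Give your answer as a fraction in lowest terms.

3/32

Nikolai's mother's ABO genotype from i i × I^A I^B: 1/2 I^A i, 1/2 I^B i.
Crossing each possibility with the father I^A I^A and summing P(type AB): 1/2·0 + 1/2·1/2 = 1/4.
Similarly for Rh via the mother's Rh distribution: P(Rh-) = 3/8.
Independent loci: 1/4 × 3/8 = 3/32.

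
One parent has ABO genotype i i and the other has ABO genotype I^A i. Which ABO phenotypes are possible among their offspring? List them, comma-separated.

Gametes from i i × I^A i give offspring ABO genotypes I^A i, i i, i.e. phenotypes O, A.

O, A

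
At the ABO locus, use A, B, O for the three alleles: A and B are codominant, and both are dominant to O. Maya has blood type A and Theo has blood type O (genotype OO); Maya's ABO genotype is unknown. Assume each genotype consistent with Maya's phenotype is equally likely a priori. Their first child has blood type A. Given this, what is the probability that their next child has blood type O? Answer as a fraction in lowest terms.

1/6

Possible genotypes: Maya ∈ {AA, AO}; Theo ∈ {OO}.
Weight each parental genotype pair by prior × P(type-A child):
  AA × OO: posterior weight 2/3; P(next child type O) = 0.
  AO × OO: posterior weight 1/3; P(next child type O) = 1/2.
Weighted sum = 1/6.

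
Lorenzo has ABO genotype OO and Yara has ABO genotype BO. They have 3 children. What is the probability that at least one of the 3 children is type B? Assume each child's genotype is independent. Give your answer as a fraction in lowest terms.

ABO cross OO × BO → 1/2 O, 1/2 B.
So P(type B) = 1/2 per child.
P(none) = (1/2)^3 = 1/8; P(at least one) = 1 − 1/8 = 7/8.

7/8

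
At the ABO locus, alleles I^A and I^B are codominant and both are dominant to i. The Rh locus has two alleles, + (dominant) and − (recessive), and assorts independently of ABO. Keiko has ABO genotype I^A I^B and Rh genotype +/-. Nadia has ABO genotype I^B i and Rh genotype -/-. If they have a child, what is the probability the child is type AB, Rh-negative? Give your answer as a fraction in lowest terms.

1/8

ABO cross I^A I^B × I^B i → offspring phenotypes: 1/4 A, 1/2 B, 1/4 AB.
Rh cross +/- × -/- → 1/2 Rh+, 1/2 Rh-.
Independent loci: P(type AB, Rh-negative) = 1/4 × 1/2 = 1/8.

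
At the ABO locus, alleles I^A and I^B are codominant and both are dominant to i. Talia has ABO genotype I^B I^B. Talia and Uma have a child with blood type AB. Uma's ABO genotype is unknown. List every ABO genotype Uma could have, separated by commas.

I^A I^A, I^A I^B, I^A i

For each candidate genotype of Uma, check whether crossing it with I^B I^B can produce every observed child phenotype.
  I^A I^A → possible child types {AB} ✓
  I^A I^B → possible child types {B, AB} ✓
  I^A i → possible child types {B, AB} ✓
  I^B I^B → possible child types {B} ✗
  I^B i → possible child types {B} ✗
  i i → possible child types {B} ✗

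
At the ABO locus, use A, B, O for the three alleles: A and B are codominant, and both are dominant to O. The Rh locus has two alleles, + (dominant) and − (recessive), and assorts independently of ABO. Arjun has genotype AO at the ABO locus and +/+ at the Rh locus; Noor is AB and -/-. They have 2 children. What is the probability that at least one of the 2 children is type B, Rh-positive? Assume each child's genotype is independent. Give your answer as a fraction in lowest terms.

7/16

ABO cross AO × AB → 1/2 A, 1/4 B, 1/4 AB.
Rh cross +/+ × -/- → 1 Rh+; so P(type B, Rh-positive) = 1/4 × 1 = 1/4 per child.
P(none) = (3/4)^2 = 9/16; P(at least one) = 1 − 9/16 = 7/16.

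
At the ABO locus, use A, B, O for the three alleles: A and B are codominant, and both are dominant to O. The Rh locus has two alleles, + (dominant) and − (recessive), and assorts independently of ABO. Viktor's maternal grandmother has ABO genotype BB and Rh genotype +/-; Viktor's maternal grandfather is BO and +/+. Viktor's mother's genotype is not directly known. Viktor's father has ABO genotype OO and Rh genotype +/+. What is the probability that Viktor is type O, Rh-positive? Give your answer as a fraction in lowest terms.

Viktor's mother's ABO genotype from BB × BO: 1/2 BB, 1/2 BO.
Crossing each possibility with the father OO and summing P(type O): 1/2·0 + 1/2·1/2 = 1/4.
Similarly for Rh via the mother's Rh distribution: P(Rh+) = 1.
Independent loci: 1/4 × 1 = 1/4.

1/4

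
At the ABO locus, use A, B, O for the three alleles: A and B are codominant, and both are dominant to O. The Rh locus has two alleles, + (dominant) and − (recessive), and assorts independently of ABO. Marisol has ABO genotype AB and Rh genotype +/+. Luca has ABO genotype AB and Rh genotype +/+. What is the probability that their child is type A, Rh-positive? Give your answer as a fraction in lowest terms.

1/4

ABO cross AB × AB → offspring phenotypes: 1/4 A, 1/4 B, 1/2 AB.
Rh cross +/+ × +/+ → 1 Rh+.
Independent loci: P(type A, Rh-positive) = 1/4 × 1 = 1/4.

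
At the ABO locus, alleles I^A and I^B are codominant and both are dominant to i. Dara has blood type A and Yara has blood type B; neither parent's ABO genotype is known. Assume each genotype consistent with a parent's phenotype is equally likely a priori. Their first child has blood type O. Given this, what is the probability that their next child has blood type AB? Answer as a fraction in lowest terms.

Possible genotypes: Dara ∈ {I^A I^A, I^A i}; Yara ∈ {I^B I^B, I^B i}.
Weight each parental genotype pair by prior × P(type-O child):
  I^A i × I^B i: posterior weight 1; P(next child type AB) = 1/4.
Weighted sum = 1/4.

1/4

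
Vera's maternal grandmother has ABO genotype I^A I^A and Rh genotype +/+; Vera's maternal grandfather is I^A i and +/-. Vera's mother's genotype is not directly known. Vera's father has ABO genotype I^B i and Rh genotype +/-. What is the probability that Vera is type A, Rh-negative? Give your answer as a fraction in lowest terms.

Vera's mother's ABO genotype from I^A I^A × I^A i: 1/2 I^A I^A, 1/2 I^A i.
Crossing each possibility with the father I^B i and summing P(type A): 1/2·1/2 + 1/2·1/4 = 3/8.
Similarly for Rh via the mother's Rh distribution: P(Rh-) = 1/8.
Independent loci: 3/8 × 1/8 = 3/64.

3/64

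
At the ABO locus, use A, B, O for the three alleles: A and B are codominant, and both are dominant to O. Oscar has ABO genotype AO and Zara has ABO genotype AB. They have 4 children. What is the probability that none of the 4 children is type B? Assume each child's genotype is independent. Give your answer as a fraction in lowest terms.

ABO cross AO × AB → 1/2 A, 1/4 B, 1/4 AB.
So P(type B) = 1/4 per child.
P(not type B) = 3/4 for one child; (3/4)^4 = 81/256.

81/256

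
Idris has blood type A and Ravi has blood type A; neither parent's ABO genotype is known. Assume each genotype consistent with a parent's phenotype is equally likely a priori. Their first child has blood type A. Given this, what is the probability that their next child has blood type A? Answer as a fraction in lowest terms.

19/20

Possible genotypes: Idris ∈ {AA, AO}; Ravi ∈ {AA, AO}.
Weight each parental genotype pair by prior × P(type-A child):
  AA × AA: posterior weight 4/15; P(next child type A) = 1.
  AA × AO: posterior weight 4/15; P(next child type A) = 1.
  AO × AA: posterior weight 4/15; P(next child type A) = 1.
  AO × AO: posterior weight 1/5; P(next child type A) = 3/4.
Weighted sum = 19/20.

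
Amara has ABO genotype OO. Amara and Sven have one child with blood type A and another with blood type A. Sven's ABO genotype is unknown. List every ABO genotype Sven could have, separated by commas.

AA, AB, AO

For each candidate genotype of Sven, check whether crossing it with OO can produce every observed child phenotype.
  AA → possible child types {A} ✓
  AB → possible child types {A, B} ✓
  AO → possible child types {O, A} ✓
  BB → possible child types {B} ✗
  BO → possible child types {O, B} ✗
  OO → possible child types {O} ✗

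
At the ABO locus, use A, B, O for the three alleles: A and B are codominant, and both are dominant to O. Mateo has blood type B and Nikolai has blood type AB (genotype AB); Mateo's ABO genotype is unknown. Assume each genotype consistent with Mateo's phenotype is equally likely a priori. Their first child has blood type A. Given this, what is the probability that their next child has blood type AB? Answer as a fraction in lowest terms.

1/4

Possible genotypes: Mateo ∈ {BB, BO}; Nikolai ∈ {AB}.
Weight each parental genotype pair by prior × P(type-A child):
  BO × AB: posterior weight 1; P(next child type AB) = 1/4.
Weighted sum = 1/4.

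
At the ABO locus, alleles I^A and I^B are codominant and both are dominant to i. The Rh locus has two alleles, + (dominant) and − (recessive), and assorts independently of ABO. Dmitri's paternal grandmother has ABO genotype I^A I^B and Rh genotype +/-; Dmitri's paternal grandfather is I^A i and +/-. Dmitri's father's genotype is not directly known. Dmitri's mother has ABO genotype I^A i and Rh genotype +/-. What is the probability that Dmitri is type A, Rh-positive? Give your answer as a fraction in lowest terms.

15/32

Dmitri's father's ABO genotype from I^A I^B × I^A i: 1/4 I^A I^A, 1/4 I^A I^B, 1/4 I^A i, 1/4 I^B i.
Crossing each possibility with the mother I^A i and summing P(type A): 1/4·1 + 1/4·1/2 + 1/4·3/4 + 1/4·1/4 = 5/8.
Similarly for Rh via the father's Rh distribution: P(Rh+) = 3/4.
Independent loci: 5/8 × 3/4 = 15/32.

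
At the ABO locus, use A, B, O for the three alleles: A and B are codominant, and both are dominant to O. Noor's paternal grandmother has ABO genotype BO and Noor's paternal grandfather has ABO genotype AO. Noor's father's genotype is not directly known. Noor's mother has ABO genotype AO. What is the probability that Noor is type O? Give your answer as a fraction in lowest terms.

Noor's father's ABO genotype from BO × AO: 1/4 AB, 1/4 AO, 1/4 BO, 1/4 OO.
Crossing each possibility with the mother AO and summing P(type O): 1/4·0 + 1/4·1/4 + 1/4·1/4 + 1/4·1/2 = 1/4.

1/4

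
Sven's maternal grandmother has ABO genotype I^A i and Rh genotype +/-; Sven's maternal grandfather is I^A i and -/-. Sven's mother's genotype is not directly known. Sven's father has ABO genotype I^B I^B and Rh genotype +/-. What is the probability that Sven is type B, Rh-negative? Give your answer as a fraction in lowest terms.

3/16

Sven's mother's ABO genotype from I^A i × I^A i: 1/4 I^A I^A, 1/2 I^A i, 1/4 i i.
Crossing each possibility with the father I^B I^B and summing P(type B): 1/4·0 + 1/2·1/2 + 1/4·1 = 1/2.
Similarly for Rh via the mother's Rh distribution: P(Rh-) = 3/8.
Independent loci: 1/2 × 3/8 = 3/16.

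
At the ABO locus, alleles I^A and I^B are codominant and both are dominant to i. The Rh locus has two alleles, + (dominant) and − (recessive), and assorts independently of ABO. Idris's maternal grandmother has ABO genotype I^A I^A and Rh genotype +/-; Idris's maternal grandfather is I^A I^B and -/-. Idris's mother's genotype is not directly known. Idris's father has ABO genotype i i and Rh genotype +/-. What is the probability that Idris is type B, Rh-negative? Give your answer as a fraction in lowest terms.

3/32

Idris's mother's ABO genotype from I^A I^A × I^A I^B: 1/2 I^A I^A, 1/2 I^A I^B.
Crossing each possibility with the father i i and summing P(type B): 1/2·0 + 1/2·1/2 = 1/4.
Similarly for Rh via the mother's Rh distribution: P(Rh-) = 3/8.
Independent loci: 1/4 × 3/8 = 3/32.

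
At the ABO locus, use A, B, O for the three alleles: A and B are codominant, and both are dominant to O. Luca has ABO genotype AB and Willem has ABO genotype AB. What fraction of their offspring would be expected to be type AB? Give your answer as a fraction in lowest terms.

1/2

ABO cross AB × AB → offspring phenotypes: 1/4 A, 1/4 B, 1/2 AB.
So P(type AB) = 1/2.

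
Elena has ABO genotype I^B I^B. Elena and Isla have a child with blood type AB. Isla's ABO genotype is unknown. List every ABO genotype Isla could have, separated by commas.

For each candidate genotype of Isla, check whether crossing it with I^B I^B can produce every observed child phenotype.
  I^A I^A → possible child types {AB} ✓
  I^A I^B → possible child types {B, AB} ✓
  I^A i → possible child types {B, AB} ✓
  I^B I^B → possible child types {B} ✗
  I^B i → possible child types {B} ✗
  i i → possible child types {B} ✗

I^A I^A, I^A I^B, I^A i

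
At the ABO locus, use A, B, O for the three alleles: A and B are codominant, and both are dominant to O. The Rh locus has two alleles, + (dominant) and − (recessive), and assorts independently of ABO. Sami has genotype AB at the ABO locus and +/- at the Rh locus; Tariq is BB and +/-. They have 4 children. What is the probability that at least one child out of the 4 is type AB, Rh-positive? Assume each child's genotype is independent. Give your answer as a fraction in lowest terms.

3471/4096

ABO cross AB × BB → 1/2 B, 1/2 AB.
Rh cross +/- × +/- → 3/4 Rh+, 1/4 Rh-; so P(type AB, Rh-positive) = 1/2 × 3/4 = 3/8 per child.
P(none) = (5/8)^4 = 625/4096; P(at least one) = 1 − 625/4096 = 3471/4096.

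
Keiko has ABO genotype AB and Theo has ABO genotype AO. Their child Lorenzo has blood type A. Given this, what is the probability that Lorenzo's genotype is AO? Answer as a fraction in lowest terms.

1/2

Cross AB × AO → 1/4 AA, 1/4 AB, 1/4 AO, 1/4 BO.
Type-A genotypes among offspring: AA (1/4), AO (1/4); total 1/2.
P(AO | type A) = (1/4) / (1/2) = 1/2.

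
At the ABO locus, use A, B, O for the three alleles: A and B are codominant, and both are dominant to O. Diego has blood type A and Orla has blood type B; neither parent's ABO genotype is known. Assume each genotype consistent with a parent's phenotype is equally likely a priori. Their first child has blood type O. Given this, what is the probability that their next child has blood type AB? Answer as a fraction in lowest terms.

Possible genotypes: Diego ∈ {AA, AO}; Orla ∈ {BB, BO}.
Weight each parental genotype pair by prior × P(type-O child):
  AO × BO: posterior weight 1; P(next child type AB) = 1/4.
Weighted sum = 1/4.

1/4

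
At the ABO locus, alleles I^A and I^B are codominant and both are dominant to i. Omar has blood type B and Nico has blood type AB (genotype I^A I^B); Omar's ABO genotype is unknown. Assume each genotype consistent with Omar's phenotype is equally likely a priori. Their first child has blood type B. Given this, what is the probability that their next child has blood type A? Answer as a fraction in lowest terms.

Possible genotypes: Omar ∈ {I^B I^B, I^B i}; Nico ∈ {I^A I^B}.
Weight each parental genotype pair by prior × P(type-B child):
  I^B I^B × I^A I^B: posterior weight 1/2; P(next child type A) = 0.
  I^B i × I^A I^B: posterior weight 1/2; P(next child type A) = 1/4.
Weighted sum = 1/8.

1/8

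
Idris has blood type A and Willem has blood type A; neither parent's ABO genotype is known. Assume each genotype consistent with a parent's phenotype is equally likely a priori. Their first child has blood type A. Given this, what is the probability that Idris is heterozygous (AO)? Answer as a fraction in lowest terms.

Possible genotypes: Idris ∈ {AA, AO}; Willem ∈ {AA, AO}.
Weight each parental genotype pair by prior × P(type-A child):
  AA × AA: posterior weight 4/15.
  AA × AO: posterior weight 4/15.
  AO × AA: posterior weight 4/15.
  AO × AO: posterior weight 1/5.
Sum the posterior weight over pairs where Idris is AO: 7/15.

7/15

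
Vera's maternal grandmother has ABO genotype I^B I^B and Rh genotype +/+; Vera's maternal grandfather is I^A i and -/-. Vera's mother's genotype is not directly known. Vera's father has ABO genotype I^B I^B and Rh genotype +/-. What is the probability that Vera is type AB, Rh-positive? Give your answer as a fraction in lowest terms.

Vera's mother's ABO genotype from I^B I^B × I^A i: 1/2 I^A I^B, 1/2 I^B i.
Crossing each possibility with the father I^B I^B and summing P(type AB): 1/2·1/2 + 1/2·0 = 1/4.
Similarly for Rh via the mother's Rh distribution: P(Rh+) = 3/4.
Independent loci: 1/4 × 3/4 = 3/16.

3/16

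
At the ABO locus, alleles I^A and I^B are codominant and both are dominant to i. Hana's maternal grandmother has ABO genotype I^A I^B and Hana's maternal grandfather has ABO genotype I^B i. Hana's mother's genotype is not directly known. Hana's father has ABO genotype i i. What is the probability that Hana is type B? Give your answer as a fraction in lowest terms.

1/2

Hana's mother's ABO genotype from I^A I^B × I^B i: 1/4 I^A I^B, 1/4 I^A i, 1/4 I^B I^B, 1/4 I^B i.
Crossing each possibility with the father i i and summing P(type B): 1/4·1/2 + 1/4·0 + 1/4·1 + 1/4·1/2 = 1/2.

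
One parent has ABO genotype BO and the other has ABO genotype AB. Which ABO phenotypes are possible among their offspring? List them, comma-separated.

A, B, AB

Gametes from BO × AB give offspring ABO genotypes AB, AO, BB, BO, i.e. phenotypes A, B, AB.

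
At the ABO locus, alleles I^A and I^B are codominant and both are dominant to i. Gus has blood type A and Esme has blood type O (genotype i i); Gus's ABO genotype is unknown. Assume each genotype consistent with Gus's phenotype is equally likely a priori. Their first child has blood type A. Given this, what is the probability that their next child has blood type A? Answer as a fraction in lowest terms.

5/6

Possible genotypes: Gus ∈ {I^A I^A, I^A i}; Esme ∈ {i i}.
Weight each parental genotype pair by prior × P(type-A child):
  I^A I^A × i i: posterior weight 2/3; P(next child type A) = 1.
  I^A i × i i: posterior weight 1/3; P(next child type A) = 1/2.
Weighted sum = 5/6.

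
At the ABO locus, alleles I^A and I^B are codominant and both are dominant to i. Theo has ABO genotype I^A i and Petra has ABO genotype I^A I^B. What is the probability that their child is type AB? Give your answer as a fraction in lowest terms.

ABO cross I^A i × I^A I^B → offspring phenotypes: 1/2 A, 1/4 B, 1/4 AB.
So P(type AB) = 1/4.

1/4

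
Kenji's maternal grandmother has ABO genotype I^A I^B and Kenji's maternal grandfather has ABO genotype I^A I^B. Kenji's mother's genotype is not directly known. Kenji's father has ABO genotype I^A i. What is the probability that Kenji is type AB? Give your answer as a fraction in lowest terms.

1/4

Kenji's mother's ABO genotype from I^A I^B × I^A I^B: 1/4 I^A I^A, 1/2 I^A I^B, 1/4 I^B I^B.
Crossing each possibility with the father I^A i and summing P(type AB): 1/4·0 + 1/2·1/4 + 1/4·1/2 = 1/4.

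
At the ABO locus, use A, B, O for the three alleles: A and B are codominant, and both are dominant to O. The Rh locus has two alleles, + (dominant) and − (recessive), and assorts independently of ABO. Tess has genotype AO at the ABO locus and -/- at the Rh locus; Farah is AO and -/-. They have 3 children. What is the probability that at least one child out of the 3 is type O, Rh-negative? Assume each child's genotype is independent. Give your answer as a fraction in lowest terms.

37/64

ABO cross AO × AO → 1/4 O, 3/4 A.
Rh cross -/- × -/- → 1 Rh-; so P(type O, Rh-negative) = 1/4 × 1 = 1/4 per child.
P(none) = (3/4)^3 = 27/64; P(at least one) = 1 − 27/64 = 37/64.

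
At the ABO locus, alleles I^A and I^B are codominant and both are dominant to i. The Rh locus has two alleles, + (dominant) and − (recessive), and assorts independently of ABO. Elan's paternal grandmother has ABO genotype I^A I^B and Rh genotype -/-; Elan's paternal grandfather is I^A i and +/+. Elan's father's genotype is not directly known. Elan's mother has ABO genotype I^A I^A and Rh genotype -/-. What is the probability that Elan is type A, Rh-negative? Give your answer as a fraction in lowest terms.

3/8

Elan's father's ABO genotype from I^A I^B × I^A i: 1/4 I^A I^A, 1/4 I^A I^B, 1/4 I^A i, 1/4 I^B i.
Crossing each possibility with the mother I^A I^A and summing P(type A): 1/4·1 + 1/4·1/2 + 1/4·1 + 1/4·1/2 = 3/4.
Similarly for Rh via the father's Rh distribution: P(Rh-) = 1/2.
Independent loci: 3/4 × 1/2 = 3/8.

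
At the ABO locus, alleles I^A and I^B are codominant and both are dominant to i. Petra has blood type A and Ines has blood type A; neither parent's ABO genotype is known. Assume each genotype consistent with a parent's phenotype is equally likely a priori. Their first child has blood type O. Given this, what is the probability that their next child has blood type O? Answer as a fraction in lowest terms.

Possible genotypes: Petra ∈ {I^A I^A, I^A i}; Ines ∈ {I^A I^A, I^A i}.
Weight each parental genotype pair by prior × P(type-O child):
  I^A i × I^A i: posterior weight 1; P(next child type O) = 1/4.
Weighted sum = 1/4.

1/4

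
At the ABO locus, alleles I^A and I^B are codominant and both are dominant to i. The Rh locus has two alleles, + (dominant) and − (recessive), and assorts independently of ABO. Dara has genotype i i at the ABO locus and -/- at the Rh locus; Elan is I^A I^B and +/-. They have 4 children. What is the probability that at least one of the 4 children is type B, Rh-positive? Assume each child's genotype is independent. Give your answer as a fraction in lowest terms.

ABO cross i i × I^A I^B → 1/2 A, 1/2 B.
Rh cross -/- × +/- → 1/2 Rh+, 1/2 Rh-; so P(type B, Rh-positive) = 1/2 × 1/2 = 1/4 per child.
P(none) = (3/4)^4 = 81/256; P(at least one) = 1 − 81/256 = 175/256.

175/256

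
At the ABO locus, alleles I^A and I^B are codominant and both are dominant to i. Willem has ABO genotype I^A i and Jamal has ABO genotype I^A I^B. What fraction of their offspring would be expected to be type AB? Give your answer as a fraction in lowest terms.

1/4

ABO cross I^A i × I^A I^B → offspring phenotypes: 1/2 A, 1/4 B, 1/4 AB.
So P(type AB) = 1/4.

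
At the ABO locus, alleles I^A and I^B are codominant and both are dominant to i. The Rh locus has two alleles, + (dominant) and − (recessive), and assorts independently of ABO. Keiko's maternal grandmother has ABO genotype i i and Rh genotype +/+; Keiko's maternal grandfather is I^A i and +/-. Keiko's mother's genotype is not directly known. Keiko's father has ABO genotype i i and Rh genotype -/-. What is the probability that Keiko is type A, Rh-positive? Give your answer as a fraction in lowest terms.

Keiko's mother's ABO genotype from i i × I^A i: 1/2 I^A i, 1/2 i i.
Crossing each possibility with the father i i and summing P(type A): 1/2·1/2 + 1/2·0 = 1/4.
Similarly for Rh via the mother's Rh distribution: P(Rh+) = 3/4.
Independent loci: 1/4 × 3/4 = 3/16.

3/16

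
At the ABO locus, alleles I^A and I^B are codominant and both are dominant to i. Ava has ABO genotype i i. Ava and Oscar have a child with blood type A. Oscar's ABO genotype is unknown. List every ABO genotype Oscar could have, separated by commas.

I^A I^A, I^A I^B, I^A i

For each candidate genotype of Oscar, check whether crossing it with i i can produce every observed child phenotype.
  I^A I^A → possible child types {A} ✓
  I^A I^B → possible child types {A, B} ✓
  I^A i → possible child types {O, A} ✓
  I^B I^B → possible child types {B} ✗
  I^B i → possible child types {O, B} ✗
  i i → possible child types {O} ✗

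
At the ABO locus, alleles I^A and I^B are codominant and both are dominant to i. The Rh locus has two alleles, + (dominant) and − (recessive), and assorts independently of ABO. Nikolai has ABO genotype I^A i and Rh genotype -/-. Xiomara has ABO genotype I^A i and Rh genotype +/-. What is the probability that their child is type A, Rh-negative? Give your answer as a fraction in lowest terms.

ABO cross I^A i × I^A i → offspring phenotypes: 1/4 O, 3/4 A.
Rh cross -/- × +/- → 1/2 Rh+, 1/2 Rh-.
Independent loci: P(type A, Rh-negative) = 3/4 × 1/2 = 3/8.

3/8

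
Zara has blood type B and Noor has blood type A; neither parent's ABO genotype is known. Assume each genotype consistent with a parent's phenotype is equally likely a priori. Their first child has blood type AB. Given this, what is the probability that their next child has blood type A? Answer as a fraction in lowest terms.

5/36

Possible genotypes: Zara ∈ {BB, BO}; Noor ∈ {AA, AO}.
Weight each parental genotype pair by prior × P(type-AB child):
  BB × AA: posterior weight 4/9; P(next child type A) = 0.
  BB × AO: posterior weight 2/9; P(next child type A) = 0.
  BO × AA: posterior weight 2/9; P(next child type A) = 1/2.
  BO × AO: posterior weight 1/9; P(next child type A) = 1/4.
Weighted sum = 5/36.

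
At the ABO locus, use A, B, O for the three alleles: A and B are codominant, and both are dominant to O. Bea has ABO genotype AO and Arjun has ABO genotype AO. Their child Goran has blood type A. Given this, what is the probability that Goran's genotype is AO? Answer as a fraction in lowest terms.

Cross AO × AO → 1/4 AA, 1/2 AO, 1/4 OO.
Type-A genotypes among offspring: AA (1/4), AO (1/2); total 3/4.
P(AO | type A) = (1/2) / (3/4) = 2/3.

2/3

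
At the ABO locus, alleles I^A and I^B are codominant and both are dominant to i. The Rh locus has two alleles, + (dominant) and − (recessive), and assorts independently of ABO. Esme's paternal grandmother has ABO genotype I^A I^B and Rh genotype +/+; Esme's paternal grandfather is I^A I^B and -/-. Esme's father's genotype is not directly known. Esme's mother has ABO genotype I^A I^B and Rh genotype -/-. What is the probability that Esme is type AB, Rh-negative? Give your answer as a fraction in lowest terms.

Esme's father's ABO genotype from I^A I^B × I^A I^B: 1/4 I^A I^A, 1/2 I^A I^B, 1/4 I^B I^B.
Crossing each possibility with the mother I^A I^B and summing P(type AB): 1/4·1/2 + 1/2·1/2 + 1/4·1/2 = 1/2.
Similarly for Rh via the father's Rh distribution: P(Rh-) = 1/2.
Independent loci: 1/2 × 1/2 = 1/4.

1/4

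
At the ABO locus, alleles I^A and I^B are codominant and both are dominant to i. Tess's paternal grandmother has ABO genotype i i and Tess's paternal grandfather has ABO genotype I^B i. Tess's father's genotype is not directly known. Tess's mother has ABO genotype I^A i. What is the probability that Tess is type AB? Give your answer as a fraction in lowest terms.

Tess's father's ABO genotype from i i × I^B i: 1/2 I^B i, 1/2 i i.
Crossing each possibility with the mother I^A i and summing P(type AB): 1/2·1/4 + 1/2·0 = 1/8.

1/8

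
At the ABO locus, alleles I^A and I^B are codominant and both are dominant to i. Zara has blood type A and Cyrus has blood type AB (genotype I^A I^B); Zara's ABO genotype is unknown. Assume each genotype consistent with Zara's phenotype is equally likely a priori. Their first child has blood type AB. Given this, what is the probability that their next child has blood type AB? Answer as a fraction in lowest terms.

Possible genotypes: Zara ∈ {I^A I^A, I^A i}; Cyrus ∈ {I^A I^B}.
Weight each parental genotype pair by prior × P(type-AB child):
  I^A I^A × I^A I^B: posterior weight 2/3; P(next child type AB) = 1/2.
  I^A i × I^A I^B: posterior weight 1/3; P(next child type AB) = 1/4.
Weighted sum = 5/12.

5/12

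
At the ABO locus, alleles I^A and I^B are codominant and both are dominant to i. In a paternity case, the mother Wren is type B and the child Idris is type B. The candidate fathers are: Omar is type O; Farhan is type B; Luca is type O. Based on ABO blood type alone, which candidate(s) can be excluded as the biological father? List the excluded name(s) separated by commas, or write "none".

none

A candidate is excluded only if no genotype consistent with his phenotype could produce a type B child with a type B mother.
Every candidate has at least one consistent genotype combination, so none can be excluded.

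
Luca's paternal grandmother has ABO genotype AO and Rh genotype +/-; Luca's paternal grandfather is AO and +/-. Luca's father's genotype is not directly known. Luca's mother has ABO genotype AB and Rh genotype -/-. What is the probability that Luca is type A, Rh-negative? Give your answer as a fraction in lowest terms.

1/4

Luca's father's ABO genotype from AO × AO: 1/4 AA, 1/2 AO, 1/4 OO.
Crossing each possibility with the mother AB and summing P(type A): 1/4·1/2 + 1/2·1/2 + 1/4·1/2 = 1/2.
Similarly for Rh via the father's Rh distribution: P(Rh-) = 1/2.
Independent loci: 1/2 × 1/2 = 1/4.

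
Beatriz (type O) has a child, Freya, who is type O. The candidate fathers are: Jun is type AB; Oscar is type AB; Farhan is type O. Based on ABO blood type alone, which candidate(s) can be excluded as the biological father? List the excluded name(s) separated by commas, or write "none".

Jun, Oscar

A candidate is excluded only if no genotype consistent with his phenotype could produce a type O child with a type O mother.
Jun (type AB): no genotype consistent with that phenotype can produce a type-O child with a type-O mother.
Oscar (type AB): no genotype consistent with that phenotype can produce a type-O child with a type-O mother.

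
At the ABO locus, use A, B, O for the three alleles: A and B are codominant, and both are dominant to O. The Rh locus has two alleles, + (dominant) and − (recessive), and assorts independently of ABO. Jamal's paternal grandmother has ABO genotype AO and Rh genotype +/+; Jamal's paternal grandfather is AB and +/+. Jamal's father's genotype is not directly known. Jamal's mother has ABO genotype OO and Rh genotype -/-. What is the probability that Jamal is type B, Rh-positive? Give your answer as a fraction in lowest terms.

1/4

Jamal's father's ABO genotype from AO × AB: 1/4 AA, 1/4 AB, 1/4 AO, 1/4 BO.
Crossing each possibility with the mother OO and summing P(type B): 1/4·0 + 1/4·1/2 + 1/4·0 + 1/4·1/2 = 1/4.
Similarly for Rh via the father's Rh distribution: P(Rh+) = 1.
Independent loci: 1/4 × 1 = 1/4.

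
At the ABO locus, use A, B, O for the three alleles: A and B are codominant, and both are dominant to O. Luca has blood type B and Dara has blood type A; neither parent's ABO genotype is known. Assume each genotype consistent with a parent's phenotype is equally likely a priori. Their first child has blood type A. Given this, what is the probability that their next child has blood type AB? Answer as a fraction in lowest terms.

5/12

Possible genotypes: Luca ∈ {BB, BO}; Dara ∈ {AA, AO}.
Weight each parental genotype pair by prior × P(type-A child):
  BO × AA: posterior weight 2/3; P(next child type AB) = 1/2.
  BO × AO: posterior weight 1/3; P(next child type AB) = 1/4.
Weighted sum = 5/12.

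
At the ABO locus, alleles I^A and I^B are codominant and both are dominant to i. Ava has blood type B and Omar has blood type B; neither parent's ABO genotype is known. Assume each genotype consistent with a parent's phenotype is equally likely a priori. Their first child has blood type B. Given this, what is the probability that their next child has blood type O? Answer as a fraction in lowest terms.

1/20

Possible genotypes: Ava ∈ {I^B I^B, I^B i}; Omar ∈ {I^B I^B, I^B i}.
Weight each parental genotype pair by prior × P(type-B child):
  I^B I^B × I^B I^B: posterior weight 4/15; P(next child type O) = 0.
  I^B I^B × I^B i: posterior weight 4/15; P(next child type O) = 0.
  I^B i × I^B I^B: posterior weight 4/15; P(next child type O) = 0.
  I^B i × I^B i: posterior weight 1/5; P(next child type O) = 1/4.
Weighted sum = 1/20.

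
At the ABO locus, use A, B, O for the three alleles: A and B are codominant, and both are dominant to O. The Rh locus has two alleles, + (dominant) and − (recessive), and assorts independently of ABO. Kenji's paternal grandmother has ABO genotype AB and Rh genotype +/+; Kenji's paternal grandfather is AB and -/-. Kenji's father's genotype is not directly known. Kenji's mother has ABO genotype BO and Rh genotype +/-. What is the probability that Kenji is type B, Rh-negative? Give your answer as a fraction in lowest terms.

Kenji's father's ABO genotype from AB × AB: 1/4 AA, 1/2 AB, 1/4 BB.
Crossing each possibility with the mother BO and summing P(type B): 1/4·0 + 1/2·1/2 + 1/4·1 = 1/2.
Similarly for Rh via the father's Rh distribution: P(Rh-) = 1/4.
Independent loci: 1/2 × 1/4 = 1/8.

1/8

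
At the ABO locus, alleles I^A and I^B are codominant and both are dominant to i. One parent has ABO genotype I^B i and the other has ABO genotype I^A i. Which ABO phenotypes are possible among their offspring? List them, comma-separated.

O, A, B, AB

Gametes from I^B i × I^A i give offspring ABO genotypes I^A I^B, I^A i, I^B i, i i, i.e. phenotypes O, A, B, AB.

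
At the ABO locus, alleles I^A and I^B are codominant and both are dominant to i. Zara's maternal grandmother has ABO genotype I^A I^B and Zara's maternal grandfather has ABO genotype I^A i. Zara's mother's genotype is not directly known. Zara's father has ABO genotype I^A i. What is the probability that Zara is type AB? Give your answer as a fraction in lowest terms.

1/8

Zara's mother's ABO genotype from I^A I^B × I^A i: 1/4 I^A I^A, 1/4 I^A I^B, 1/4 I^A i, 1/4 I^B i.
Crossing each possibility with the father I^A i and summing P(type AB): 1/4·0 + 1/4·1/4 + 1/4·0 + 1/4·1/4 = 1/8.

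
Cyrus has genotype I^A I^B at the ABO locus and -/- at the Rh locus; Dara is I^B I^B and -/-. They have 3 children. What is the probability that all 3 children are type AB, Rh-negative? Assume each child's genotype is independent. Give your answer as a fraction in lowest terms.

1/8

ABO cross I^A I^B × I^B I^B → 1/2 B, 1/2 AB.
Rh cross -/- × -/- → 1 Rh-; so P(type AB, Rh-negative) = 1/2 × 1 = 1/2 per child.
All 3 independent: (1/2)^3 = 1/8.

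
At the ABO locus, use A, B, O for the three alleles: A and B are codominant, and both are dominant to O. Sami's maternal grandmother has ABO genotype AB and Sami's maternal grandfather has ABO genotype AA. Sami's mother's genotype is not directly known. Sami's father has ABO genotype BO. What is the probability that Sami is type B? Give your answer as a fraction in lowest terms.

1/4

Sami's mother's ABO genotype from AB × AA: 1/2 AA, 1/2 AB.
Crossing each possibility with the father BO and summing P(type B): 1/2·0 + 1/2·1/2 = 1/4.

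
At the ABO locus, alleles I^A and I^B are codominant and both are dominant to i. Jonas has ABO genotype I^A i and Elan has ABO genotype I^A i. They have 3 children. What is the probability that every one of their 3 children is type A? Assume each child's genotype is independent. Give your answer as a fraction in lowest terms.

27/64

ABO cross I^A i × I^A i → 1/4 O, 3/4 A.
So P(type A) = 3/4 per child.
All 3 independent: (3/4)^3 = 27/64.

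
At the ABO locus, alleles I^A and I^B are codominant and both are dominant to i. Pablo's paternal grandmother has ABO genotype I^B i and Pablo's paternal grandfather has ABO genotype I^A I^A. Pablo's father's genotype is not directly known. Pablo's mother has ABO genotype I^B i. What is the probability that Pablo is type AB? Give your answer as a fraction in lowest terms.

1/4

Pablo's father's ABO genotype from I^B i × I^A I^A: 1/2 I^A I^B, 1/2 I^A i.
Crossing each possibility with the mother I^B i and summing P(type AB): 1/2·1/4 + 1/2·1/4 = 1/4.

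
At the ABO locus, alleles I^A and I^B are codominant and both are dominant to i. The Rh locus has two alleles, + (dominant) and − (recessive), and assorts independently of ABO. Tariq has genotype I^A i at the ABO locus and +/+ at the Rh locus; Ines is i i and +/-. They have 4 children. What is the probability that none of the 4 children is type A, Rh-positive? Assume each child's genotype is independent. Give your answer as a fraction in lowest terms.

ABO cross I^A i × i i → 1/2 O, 1/2 A.
Rh cross +/+ × +/- → 1 Rh+; so P(type A, Rh-positive) = 1/2 × 1 = 1/2 per child.
P(not type A, Rh-positive) = 1/2 for one child; (1/2)^4 = 1/16.

1/16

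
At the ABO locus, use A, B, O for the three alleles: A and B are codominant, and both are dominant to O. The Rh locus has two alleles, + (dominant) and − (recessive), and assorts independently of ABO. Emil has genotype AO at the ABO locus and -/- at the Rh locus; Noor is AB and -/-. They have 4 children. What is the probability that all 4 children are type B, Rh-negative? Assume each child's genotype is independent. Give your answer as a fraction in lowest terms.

ABO cross AO × AB → 1/2 A, 1/4 B, 1/4 AB.
Rh cross -/- × -/- → 1 Rh-; so P(type B, Rh-negative) = 1/4 × 1 = 1/4 per child.
All 4 independent: (1/4)^4 = 1/256.

1/256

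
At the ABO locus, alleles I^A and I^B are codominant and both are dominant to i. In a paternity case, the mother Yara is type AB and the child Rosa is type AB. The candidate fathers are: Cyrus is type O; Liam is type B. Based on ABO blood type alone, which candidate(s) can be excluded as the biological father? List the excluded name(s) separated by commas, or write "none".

Cyrus

A candidate is excluded only if no genotype consistent with his phenotype could produce a type AB child with a type AB mother.
Cyrus (type O): no genotype consistent with that phenotype can produce a type-AB child with a type-AB mother.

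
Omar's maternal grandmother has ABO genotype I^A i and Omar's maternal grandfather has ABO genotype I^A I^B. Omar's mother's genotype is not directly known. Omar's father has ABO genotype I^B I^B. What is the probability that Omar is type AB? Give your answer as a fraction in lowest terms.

1/2

Omar's mother's ABO genotype from I^A i × I^A I^B: 1/4 I^A I^A, 1/4 I^A I^B, 1/4 I^A i, 1/4 I^B i.
Crossing each possibility with the father I^B I^B and summing P(type AB): 1/4·1 + 1/4·1/2 + 1/4·1/2 + 1/4·0 = 1/2.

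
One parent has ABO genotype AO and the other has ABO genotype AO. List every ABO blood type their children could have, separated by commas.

O, A

Gametes from AO × AO give offspring ABO genotypes AA, AO, OO, i.e. phenotypes O, A.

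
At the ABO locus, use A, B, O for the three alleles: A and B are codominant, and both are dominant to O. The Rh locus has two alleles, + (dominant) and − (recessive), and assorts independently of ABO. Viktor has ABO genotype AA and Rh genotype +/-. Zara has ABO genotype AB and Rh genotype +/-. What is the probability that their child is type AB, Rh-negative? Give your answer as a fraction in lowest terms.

ABO cross AA × AB → offspring phenotypes: 1/2 A, 1/2 AB.
Rh cross +/- × +/- → 3/4 Rh+, 1/4 Rh-.
Independent loci: P(type AB, Rh-negative) = 1/2 × 1/4 = 1/8.

1/8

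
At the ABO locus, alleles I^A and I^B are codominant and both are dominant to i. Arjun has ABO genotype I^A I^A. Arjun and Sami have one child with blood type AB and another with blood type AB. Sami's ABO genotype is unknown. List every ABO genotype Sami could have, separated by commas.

For each candidate genotype of Sami, check whether crossing it with I^A I^A can produce every observed child phenotype.
  I^A I^A → possible child types {A} ✗
  I^A I^B → possible child types {A, AB} ✓
  I^A i → possible child types {A} ✗
  I^B I^B → possible child types {AB} ✓
  I^B i → possible child types {A, AB} ✓
  i i → possible child types {A} ✗

I^A I^B, I^B I^B, I^B i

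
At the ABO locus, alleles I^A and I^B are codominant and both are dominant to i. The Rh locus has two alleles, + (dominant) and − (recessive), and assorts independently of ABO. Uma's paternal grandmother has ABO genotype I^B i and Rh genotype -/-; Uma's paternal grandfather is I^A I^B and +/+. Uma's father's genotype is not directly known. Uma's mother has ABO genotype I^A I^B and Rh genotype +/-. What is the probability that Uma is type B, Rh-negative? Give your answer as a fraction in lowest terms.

Uma's father's ABO genotype from I^B i × I^A I^B: 1/4 I^A I^B, 1/4 I^A i, 1/4 I^B I^B, 1/4 I^B i.
Crossing each possibility with the mother I^A I^B and summing P(type B): 1/4·1/4 + 1/4·1/4 + 1/4·1/2 + 1/4·1/2 = 3/8.
Similarly for Rh via the father's Rh distribution: P(Rh-) = 1/4.
Independent loci: 3/8 × 1/4 = 3/32.

3/32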